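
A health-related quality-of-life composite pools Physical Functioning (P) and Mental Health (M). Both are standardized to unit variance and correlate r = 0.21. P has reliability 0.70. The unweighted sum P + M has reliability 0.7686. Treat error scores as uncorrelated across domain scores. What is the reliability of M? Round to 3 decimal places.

0.740

Var(P+M) = 2 + 2·0.21 = 2.420.
True-score variance = ρ_P + ρ_M + 2·0.21, so 0.7686 = (0.70 + ρ_M + 0.42) / 2.420.
ρ_M = 0.7686·2.420 − 0.70 − 0.42 = 0.740.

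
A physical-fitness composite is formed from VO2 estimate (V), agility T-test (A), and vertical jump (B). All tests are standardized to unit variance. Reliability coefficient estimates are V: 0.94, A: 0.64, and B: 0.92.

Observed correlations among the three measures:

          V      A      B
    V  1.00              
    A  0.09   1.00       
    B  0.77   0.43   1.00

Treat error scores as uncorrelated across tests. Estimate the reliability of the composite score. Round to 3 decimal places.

0.910

Var(V+A+B) = 3 + 2·[0.09 + 0.77 + 0.43] = 3 + 2.58 = 5.58.
Under uncorrelated errors the observed covariances equal the true-score covariances, so only the own-variance terms attenuate.
True-score variance = [0.94 + 0.64 + 0.92] + 2.58 = 2.5 + 2.58 = 5.08.
Reliability = 5.08 / 5.58 = 0.910.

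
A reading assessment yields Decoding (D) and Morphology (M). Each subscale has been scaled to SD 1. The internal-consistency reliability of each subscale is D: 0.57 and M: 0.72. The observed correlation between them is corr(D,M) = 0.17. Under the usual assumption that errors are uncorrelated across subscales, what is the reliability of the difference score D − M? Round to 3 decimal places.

Var(D−M) = 1 + 1 − 2·0.17 = 2 − 0.34 = 1.66.
Under uncorrelated errors the observed covariances equal the true-score covariances, so only the own-variance terms attenuate.
True-score variance = [0.57 + 0.72] − 0.34 = 1.29 − 0.34 = 0.95.
Reliability = 0.95 / 1.66 = 0.572.

0.572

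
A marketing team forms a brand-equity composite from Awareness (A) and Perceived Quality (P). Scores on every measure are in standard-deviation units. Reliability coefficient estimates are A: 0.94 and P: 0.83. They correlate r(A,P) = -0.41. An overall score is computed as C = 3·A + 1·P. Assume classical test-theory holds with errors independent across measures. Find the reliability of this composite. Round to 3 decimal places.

0.906

Var(C) = 3² + 1 + 2·[3·(-0.41)] = 10 − 2.46 = 7.54.
Under uncorrelated errors the observed covariances equal the true-score covariances, so only the own-variance terms attenuate.
True-score variance = [3²·0.94 + 0.83] − 2.46 = 9.29 − 2.46 = 6.83.
Reliability = 6.83 / 7.54 = 0.906.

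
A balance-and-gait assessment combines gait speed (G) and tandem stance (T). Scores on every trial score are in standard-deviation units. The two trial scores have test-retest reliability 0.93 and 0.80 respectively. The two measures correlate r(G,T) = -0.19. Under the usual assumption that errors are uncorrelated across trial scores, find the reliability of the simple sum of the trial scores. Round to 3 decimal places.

Var(G+T) = 2 + 2·[(-0.19)] = 2 − 0.38 = 1.62.
With uncorrelated errors the cross-covariances are all true-score covariance, so they carry over unchanged; only the diagonal terms shrink to ρᵢσᵢ².
True-score variance = [0.93 + 0.80] − 0.38 = 1.73 − 0.38 = 1.35.
Reliability = 1.35 / 1.62 = 0.833.

0.833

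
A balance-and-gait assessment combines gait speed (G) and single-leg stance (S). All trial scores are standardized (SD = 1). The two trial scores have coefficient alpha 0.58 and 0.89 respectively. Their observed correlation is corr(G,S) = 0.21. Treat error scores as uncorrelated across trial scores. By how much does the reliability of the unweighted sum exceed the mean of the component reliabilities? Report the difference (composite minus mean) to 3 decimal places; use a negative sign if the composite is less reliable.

Var(sum) = 2 + 0.42 = 2.42; true-score variance = 1.47 + 0.42 = 1.89; composite reliability = 0.7810.
Mean component reliability = 0.7350.
Difference = 0.7810 − 0.7350 = 0.046.

0.046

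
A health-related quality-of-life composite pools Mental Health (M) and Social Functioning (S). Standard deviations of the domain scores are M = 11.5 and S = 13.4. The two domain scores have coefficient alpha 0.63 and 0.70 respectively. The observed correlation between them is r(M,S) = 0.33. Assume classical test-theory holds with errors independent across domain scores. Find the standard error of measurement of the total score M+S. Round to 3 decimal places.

10.139

Var(total) = 311.81 + 101.706 = 413.516.
True-score variance = 209.01 + 101.706 = 310.716, so reliability = 0.7514.
Error variance = 413.516 − 310.716 = 102.8; SEM = √102.8 = 10.139.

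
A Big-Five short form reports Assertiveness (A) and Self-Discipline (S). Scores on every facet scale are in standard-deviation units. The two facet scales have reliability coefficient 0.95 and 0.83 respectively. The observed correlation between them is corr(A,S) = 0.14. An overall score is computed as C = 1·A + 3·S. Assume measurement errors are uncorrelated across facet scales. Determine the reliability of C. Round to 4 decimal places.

Var(C) = 1 + 3² + 2·[3·0.14] = 10 + 0.84 = 10.84.
With uncorrelated errors the cross-covariances are all true-score covariance, so they carry over unchanged; only the diagonal terms shrink to ρᵢσᵢ².
True-score variance = [0.95 + 3²·0.83] + 0.84 = 8.42 + 0.84 = 9.26.
Reliability = 9.26 / 10.84 = 0.8542.

0.8542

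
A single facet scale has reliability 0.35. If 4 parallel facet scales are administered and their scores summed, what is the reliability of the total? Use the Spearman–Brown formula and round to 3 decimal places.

ρ_k = kρ / (1 + (k−1)ρ) = 4·0.35 / (1 + 3·0.35) = 1.400 / 2.050 = 0.683.

0.683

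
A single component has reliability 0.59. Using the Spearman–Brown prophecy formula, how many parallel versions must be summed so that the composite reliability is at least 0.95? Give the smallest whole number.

14

k ≥ ρ*(1−ρ₁)/(ρ₁(1−ρ*)) = 0.95·0.41 / (0.59·0.05) = 13.203.
Smallest integer k = 14.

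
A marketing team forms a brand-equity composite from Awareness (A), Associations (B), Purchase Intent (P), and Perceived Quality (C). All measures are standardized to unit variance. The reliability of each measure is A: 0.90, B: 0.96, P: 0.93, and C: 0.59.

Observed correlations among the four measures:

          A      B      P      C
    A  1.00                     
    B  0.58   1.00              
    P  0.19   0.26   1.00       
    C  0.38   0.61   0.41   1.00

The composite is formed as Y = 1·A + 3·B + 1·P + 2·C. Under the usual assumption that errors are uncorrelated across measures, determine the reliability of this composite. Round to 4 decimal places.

0.9298

Var(Y) = 1 + 3² + 1 + 2² + 2·[3·0.58 + 0.19 + 2·0.38 + 3·0.26 + 6·0.61 + 2·0.41] = 15 + 15.9 = 30.9.
Because errors are independent across components, Cov(Tᵢ,Tⱼ) = Cov(Xᵢ,Xⱼ); the off-diagonal part of the true-score variance is the same as above.
True-score variance = [0.90 + 3²·0.96 + 0.93 + 2²·0.59] + 15.9 = 12.83 + 15.9 = 28.73.
Reliability = 28.73 / 30.9 = 0.9298.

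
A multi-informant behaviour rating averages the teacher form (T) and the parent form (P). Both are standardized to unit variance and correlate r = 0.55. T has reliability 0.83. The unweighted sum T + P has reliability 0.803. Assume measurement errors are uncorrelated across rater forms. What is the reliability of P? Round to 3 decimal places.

0.559

Var(T+P) = 2 + 2·0.55 = 3.100.
True-score variance = ρ_T + ρ_P + 2·0.55, so 0.803 = (0.83 + ρ_P + 1.10) / 3.100.
ρ_P = 0.803·3.100 − 0.83 − 1.10 = 0.559.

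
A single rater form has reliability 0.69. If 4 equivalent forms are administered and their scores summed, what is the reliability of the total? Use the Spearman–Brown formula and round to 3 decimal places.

0.899

ρ_k = kρ / (1 + (k−1)ρ) = 4·0.69 / (1 + 3·0.69) = 2.760 / 3.070 = 0.899.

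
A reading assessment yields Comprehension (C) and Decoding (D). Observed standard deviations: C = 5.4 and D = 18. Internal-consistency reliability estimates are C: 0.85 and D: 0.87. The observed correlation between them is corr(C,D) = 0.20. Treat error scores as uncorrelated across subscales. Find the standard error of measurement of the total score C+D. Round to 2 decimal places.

6.82

Var(total) = 353.16 + 38.88 = 392.04.
True-score variance = 306.666 + 38.88 = 345.546, so reliability = 0.8814.
Error variance = 392.04 − 345.546 = 46.494; SEM = √46.494 = 6.82.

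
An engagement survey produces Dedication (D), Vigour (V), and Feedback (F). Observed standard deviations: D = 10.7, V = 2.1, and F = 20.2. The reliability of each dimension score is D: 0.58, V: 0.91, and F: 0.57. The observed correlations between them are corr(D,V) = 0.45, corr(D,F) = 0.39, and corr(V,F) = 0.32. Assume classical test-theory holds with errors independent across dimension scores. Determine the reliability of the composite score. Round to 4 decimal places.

Var(D+V+F) = 10.7² + 2.1² + 20.2² + 2·[10.7·2.1·0.45 + 10.7·20.2·0.39 + 2.1·20.2·0.32] = 526.94 + 215.961 = 742.901.
Under uncorrelated errors the observed covariances equal the true-score covariances, so only the own-variance terms attenuate.
True-score variance = [10.7²·0.58 + 2.1²·0.91 + 20.2²·0.57] + 215.961 = 303 + 215.961 = 518.961.
Reliability = 518.961 / 742.901 = 0.6986.

0.6986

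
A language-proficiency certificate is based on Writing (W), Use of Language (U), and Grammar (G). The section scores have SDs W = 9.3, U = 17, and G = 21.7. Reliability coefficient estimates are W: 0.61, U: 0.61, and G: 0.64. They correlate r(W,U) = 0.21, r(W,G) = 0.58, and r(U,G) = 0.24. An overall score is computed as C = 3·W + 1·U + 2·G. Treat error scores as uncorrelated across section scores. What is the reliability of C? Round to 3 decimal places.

Var(C) = 3²·9.3² + 17² + 2²·21.7² + 2·[3·9.3·17·0.21 + 6·9.3·21.7·0.58 + 2·17·21.7·0.24] = 2950.97 + 1957.95 = 4908.92.
With uncorrelated errors the cross-covariances are all true-score covariance, so they carry over unchanged; only the diagonal terms shrink to ρᵢσᵢ².
True-score variance = [3²·9.3²·0.61 + 17²·0.61 + 2²·21.7²·0.64] + 1957.95 = 1856.6 + 1957.95 = 3814.55.
Reliability = 3814.55 / 4908.92 = 0.777.

0.777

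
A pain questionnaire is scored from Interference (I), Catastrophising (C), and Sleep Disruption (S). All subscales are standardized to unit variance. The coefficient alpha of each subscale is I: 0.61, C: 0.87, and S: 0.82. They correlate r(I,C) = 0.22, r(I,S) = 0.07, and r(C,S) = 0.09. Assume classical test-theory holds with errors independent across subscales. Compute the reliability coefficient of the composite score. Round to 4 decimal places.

Var(I+C+S) = 3 + 2·[0.22 + 0.07 + 0.09] = 3 + 0.76 = 3.76.
Under uncorrelated errors the observed covariances equal the true-score covariances, so only the own-variance terms attenuate.
True-score variance = [0.61 + 0.87 + 0.82] + 0.76 = 2.3 + 0.76 = 3.06.
Reliability = 3.06 / 3.76 = 0.8138.

0.8138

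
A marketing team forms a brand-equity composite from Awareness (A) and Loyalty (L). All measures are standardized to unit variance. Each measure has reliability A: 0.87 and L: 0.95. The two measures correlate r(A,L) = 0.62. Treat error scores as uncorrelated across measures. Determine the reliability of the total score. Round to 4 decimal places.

0.9444

Var(A+L) = 2 + 2·[0.62] = 2 + 1.24 = 3.24.
With uncorrelated errors the cross-covariances are all true-score covariance, so they carry over unchanged; only the diagonal terms shrink to ρᵢσᵢ².
True-score variance = [0.87 + 0.95] + 1.24 = 1.82 + 1.24 = 3.06.
Reliability = 3.06 / 3.24 = 0.9444.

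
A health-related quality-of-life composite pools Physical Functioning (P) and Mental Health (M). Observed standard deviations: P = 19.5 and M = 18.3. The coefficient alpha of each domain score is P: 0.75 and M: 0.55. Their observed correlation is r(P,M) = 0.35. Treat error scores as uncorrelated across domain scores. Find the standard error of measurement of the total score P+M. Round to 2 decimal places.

15.68

Var(total) = 715.14 + 249.795 = 964.935.
True-score variance = 469.377 + 249.795 = 719.172, so reliability = 0.7453.
Error variance = 964.935 − 719.172 = 245.763; SEM = √245.763 = 15.68.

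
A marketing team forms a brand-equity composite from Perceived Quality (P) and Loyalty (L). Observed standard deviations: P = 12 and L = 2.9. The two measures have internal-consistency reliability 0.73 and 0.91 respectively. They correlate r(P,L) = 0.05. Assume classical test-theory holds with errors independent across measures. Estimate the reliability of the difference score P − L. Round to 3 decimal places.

0.734

Var(P−L) = 12² + 2.9² − 2·12·2.9·0.05 = 152.41 − 3.48 = 148.93.
With uncorrelated errors the cross-covariances are all true-score covariance, so they carry over unchanged; only the diagonal terms shrink to ρᵢσᵢ².
True-score variance = [12²·0.73 + 2.9²·0.91] − 3.48 = 112.773 − 3.48 = 109.293.
Reliability = 109.293 / 148.93 = 0.734.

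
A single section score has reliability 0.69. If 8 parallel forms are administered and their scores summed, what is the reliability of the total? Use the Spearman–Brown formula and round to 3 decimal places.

ρ_k = kρ / (1 + (k−1)ρ) = 8·0.69 / (1 + 7·0.69) = 5.520 / 5.830 = 0.947.

0.947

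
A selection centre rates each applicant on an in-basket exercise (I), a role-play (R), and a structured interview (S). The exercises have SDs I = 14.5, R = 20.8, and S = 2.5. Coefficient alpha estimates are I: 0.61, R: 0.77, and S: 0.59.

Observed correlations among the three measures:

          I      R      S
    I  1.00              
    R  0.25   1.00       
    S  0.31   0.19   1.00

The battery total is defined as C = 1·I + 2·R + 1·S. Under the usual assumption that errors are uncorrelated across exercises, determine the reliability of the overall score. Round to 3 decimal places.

Var(C) = 14.5² + 2²·20.8² + 2.5² + 2·[2·14.5·20.8·0.25 + 14.5·2.5·0.31 + 2·20.8·2.5·0.19] = 1947.06 + 363.595 = 2310.66.
Under uncorrelated errors the observed covariances equal the true-score covariances, so only the own-variance terms attenuate.
True-score variance = [14.5²·0.61 + 2²·20.8²·0.77 + 2.5²·0.59] + 363.595 = 1464.47 + 363.595 = 1828.07.
Reliability = 1828.07 / 2310.66 = 0.791.

0.791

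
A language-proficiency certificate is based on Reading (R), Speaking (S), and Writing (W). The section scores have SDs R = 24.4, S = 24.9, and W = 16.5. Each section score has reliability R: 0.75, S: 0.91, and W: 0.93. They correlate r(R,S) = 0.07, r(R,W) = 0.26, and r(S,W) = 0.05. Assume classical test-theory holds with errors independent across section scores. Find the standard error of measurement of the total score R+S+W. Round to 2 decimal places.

Var(total) = 1487.62 + 335.495 = 1823.12.
True-score variance = 1263.92 + 335.495 = 1599.42, so reliability = 0.8773.
Error variance = 1823.12 − 1599.42 = 223.698; SEM = √223.698 = 14.96.

14.96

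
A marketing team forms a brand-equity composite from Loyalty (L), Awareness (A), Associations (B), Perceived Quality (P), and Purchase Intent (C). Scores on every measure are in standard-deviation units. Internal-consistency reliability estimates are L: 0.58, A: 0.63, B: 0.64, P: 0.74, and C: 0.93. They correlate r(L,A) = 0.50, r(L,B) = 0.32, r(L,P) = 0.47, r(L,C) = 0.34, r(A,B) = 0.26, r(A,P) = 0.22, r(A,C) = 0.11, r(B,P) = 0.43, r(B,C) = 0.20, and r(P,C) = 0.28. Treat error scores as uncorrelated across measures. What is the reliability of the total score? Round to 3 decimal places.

Var(L+A+B+P+C) = 5 + 2·[0.50 + 0.32 + 0.47 + 0.34 + 0.26 + 0.22 + 0.11 + 0.43 + 0.20 + 0.28] = 5 + 6.26 = 11.26.
Under uncorrelated errors the observed covariances equal the true-score covariances, so only the own-variance terms attenuate.
True-score variance = [0.58 + 0.63 + 0.64 + 0.74 + 0.93] + 6.26 = 3.52 + 6.26 = 9.78.
Reliability = 9.78 / 11.26 = 0.869.

0.869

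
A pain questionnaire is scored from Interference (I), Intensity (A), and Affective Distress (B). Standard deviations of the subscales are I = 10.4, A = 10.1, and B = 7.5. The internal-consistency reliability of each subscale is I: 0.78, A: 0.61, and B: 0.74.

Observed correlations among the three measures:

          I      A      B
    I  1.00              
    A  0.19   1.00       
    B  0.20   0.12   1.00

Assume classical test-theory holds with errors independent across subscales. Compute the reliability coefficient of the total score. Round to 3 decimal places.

0.780

Var(I+A+B) = 10.4² + 10.1² + 7.5² + 2·[10.4·10.1·0.19 + 10.4·7.5·0.20 + 10.1·7.5·0.12] = 266.42 + 89.2952 = 355.715.
Because errors are independent across components, Cov(Tᵢ,Tⱼ) = Cov(Xᵢ,Xⱼ); the off-diagonal part of the true-score variance is the same as above.
True-score variance = [10.4²·0.78 + 10.1²·0.61 + 7.5²·0.74] + 89.2952 = 188.216 + 89.2952 = 277.511.
Reliability = 277.511 / 355.715 = 0.780.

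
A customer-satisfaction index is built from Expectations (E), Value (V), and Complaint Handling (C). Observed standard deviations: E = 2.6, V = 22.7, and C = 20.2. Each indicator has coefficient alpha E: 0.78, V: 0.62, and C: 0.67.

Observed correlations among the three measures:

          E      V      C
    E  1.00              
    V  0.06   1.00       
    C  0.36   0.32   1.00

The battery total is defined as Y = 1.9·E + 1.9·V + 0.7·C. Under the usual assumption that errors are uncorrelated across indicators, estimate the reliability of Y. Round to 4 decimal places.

0.6949

Var(Y) = 1.9²·2.6² + 1.9²·22.7² + 0.7²·20.2² + 2·[3.61·2.6·22.7·0.06 + 1.33·2.6·20.2·0.36 + 1.33·22.7·20.2·0.32] = 2084.54 + 466.17 = 2550.71.
With uncorrelated errors the cross-covariances are all true-score covariance, so they carry over unchanged; only the diagonal terms shrink to ρᵢσᵢ².
True-score variance = [1.9²·2.6²·0.78 + 1.9²·22.7²·0.62 + 0.7²·20.2²·0.67] + 466.17 = 1306.32 + 466.17 = 1772.49.
Reliability = 1772.49 / 2550.71 = 0.6949.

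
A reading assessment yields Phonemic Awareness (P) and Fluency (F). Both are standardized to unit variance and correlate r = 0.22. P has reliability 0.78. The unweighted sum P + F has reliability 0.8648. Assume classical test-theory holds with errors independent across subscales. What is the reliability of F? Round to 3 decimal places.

Var(P+F) = 2 + 2·0.22 = 2.440.
True-score variance = ρ_P + ρ_F + 2·0.22, so 0.8648 = (0.78 + ρ_F + 0.44) / 2.440.
ρ_F = 0.8648·2.440 − 0.78 − 0.44 = 0.890.

0.890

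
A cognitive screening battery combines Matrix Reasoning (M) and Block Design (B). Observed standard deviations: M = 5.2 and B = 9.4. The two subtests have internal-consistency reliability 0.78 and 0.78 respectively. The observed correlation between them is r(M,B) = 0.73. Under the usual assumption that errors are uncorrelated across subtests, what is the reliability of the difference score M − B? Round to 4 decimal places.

0.4235

Var(M−B) = 5.2² + 9.4² − 2·5.2·9.4·0.73 = 115.4 − 71.3648 = 44.0352.
Under uncorrelated errors the observed covariances equal the true-score covariances, so only the own-variance terms attenuate.
True-score variance = [5.2²·0.78 + 9.4²·0.78] − 71.3648 = 90.012 − 71.3648 = 18.6472.
Reliability = 18.6472 / 44.0352 = 0.4235.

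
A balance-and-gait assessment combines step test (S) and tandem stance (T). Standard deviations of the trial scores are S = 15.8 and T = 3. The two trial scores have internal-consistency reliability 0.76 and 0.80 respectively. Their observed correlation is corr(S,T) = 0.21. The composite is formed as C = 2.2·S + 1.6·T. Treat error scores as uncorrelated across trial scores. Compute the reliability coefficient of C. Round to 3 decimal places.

0.774

Var(C) = 2.2²·15.8² + 1.6²·3² + 2·[3.52·15.8·3·0.21] = 1231.3 + 70.0762 = 1301.37.
Because errors are independent across components, Cov(Tᵢ,Tⱼ) = Cov(Xᵢ,Xⱼ); the off-diagonal part of the true-score variance is the same as above.
True-score variance = [2.2²·15.8²·0.76 + 1.6²·3²·0.80] + 70.0762 = 936.708 + 70.0762 = 1006.78.
Reliability = 1006.78 / 1301.37 = 0.774.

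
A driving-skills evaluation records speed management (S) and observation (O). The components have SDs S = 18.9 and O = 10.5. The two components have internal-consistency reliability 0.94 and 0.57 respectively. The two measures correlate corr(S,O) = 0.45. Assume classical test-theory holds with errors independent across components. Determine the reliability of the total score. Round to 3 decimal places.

0.893

Var(S+O) = 18.9² + 10.5² + 2·[18.9·10.5·0.45] = 467.46 + 178.605 = 646.065.
Under uncorrelated errors the observed covariances equal the true-score covariances, so only the own-variance terms attenuate.
True-score variance = [18.9²·0.94 + 10.5²·0.57] + 178.605 = 398.62 + 178.605 = 577.225.
Reliability = 577.225 / 646.065 = 0.893.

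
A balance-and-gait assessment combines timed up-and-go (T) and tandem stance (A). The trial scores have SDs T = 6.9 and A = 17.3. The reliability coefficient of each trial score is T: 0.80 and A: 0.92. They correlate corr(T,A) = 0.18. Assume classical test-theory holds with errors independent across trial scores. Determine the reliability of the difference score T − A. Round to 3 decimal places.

0.890

Var(T−A) = 6.9² + 17.3² − 2·6.9·17.3·0.18 = 346.9 − 42.9732 = 303.927.
Under uncorrelated errors the observed covariances equal the true-score covariances, so only the own-variance terms attenuate.
True-score variance = [6.9²·0.80 + 17.3²·0.92] − 42.9732 = 313.435 − 42.9732 = 270.462.
Reliability = 270.462 / 303.927 = 0.890.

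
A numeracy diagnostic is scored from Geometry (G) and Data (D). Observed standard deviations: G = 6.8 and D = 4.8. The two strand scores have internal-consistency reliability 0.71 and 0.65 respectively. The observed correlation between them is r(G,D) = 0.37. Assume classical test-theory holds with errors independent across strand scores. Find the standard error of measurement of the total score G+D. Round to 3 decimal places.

4.634

Var(total) = 69.28 + 24.1536 = 93.4336.
True-score variance = 47.8064 + 24.1536 = 71.96, so reliability = 0.7702.
Error variance = 93.4336 − 71.96 = 21.4736; SEM = √21.4736 = 4.634.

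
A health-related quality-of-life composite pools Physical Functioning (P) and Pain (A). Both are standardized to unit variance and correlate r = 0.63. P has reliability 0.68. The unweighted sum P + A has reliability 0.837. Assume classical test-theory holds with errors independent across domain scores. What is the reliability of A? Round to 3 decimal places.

0.789

Var(P+A) = 2 + 2·0.63 = 3.260.
True-score variance = ρ_P + ρ_A + 2·0.63, so 0.837 = (0.68 + ρ_A + 1.26) / 3.260.
ρ_A = 0.837·3.260 − 0.68 − 1.26 = 0.789.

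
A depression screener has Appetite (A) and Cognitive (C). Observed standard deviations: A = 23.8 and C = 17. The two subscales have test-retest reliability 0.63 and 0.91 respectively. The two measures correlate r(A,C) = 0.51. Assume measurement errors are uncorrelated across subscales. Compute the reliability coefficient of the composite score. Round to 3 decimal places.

0.814

Var(A+C) = 23.8² + 17² + 2·[23.8·17·0.51] = 855.44 + 412.692 = 1268.13.
With uncorrelated errors the cross-covariances are all true-score covariance, so they carry over unchanged; only the diagonal terms shrink to ρᵢσᵢ².
True-score variance = [23.8²·0.63 + 17²·0.91] + 412.692 = 619.847 + 412.692 = 1032.54.
Reliability = 1032.54 / 1268.13 = 0.814.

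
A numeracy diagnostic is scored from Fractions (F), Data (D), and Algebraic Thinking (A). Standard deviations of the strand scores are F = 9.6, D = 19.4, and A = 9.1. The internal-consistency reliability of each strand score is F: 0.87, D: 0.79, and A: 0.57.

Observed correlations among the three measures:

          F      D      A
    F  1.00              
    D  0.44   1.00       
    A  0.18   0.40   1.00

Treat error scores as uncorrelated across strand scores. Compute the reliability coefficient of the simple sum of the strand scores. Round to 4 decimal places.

0.8574

Var(F+D+A) = 9.6² + 19.4² + 9.1² + 2·[9.6·19.4·0.44 + 9.6·9.1·0.18 + 19.4·9.1·0.40] = 551.33 + 336.573 = 887.903.
Because errors are independent across components, Cov(Tᵢ,Tⱼ) = Cov(Xᵢ,Xⱼ); the off-diagonal part of the true-score variance is the same as above.
True-score variance = [9.6²·0.87 + 19.4²·0.79 + 9.1²·0.57] + 336.573 = 424.705 + 336.573 = 761.278.
Reliability = 761.278 / 887.903 = 0.8574.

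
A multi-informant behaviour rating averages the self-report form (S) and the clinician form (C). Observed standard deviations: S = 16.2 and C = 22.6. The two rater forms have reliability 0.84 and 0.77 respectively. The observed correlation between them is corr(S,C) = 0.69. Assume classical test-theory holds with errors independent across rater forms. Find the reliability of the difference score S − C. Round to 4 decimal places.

Var(S−C) = 16.2² + 22.6² − 2·16.2·22.6·0.69 = 773.2 − 505.246 = 267.954.
With uncorrelated errors the cross-covariances are all true-score covariance, so they carry over unchanged; only the diagonal terms shrink to ρᵢσᵢ².
True-score variance = [16.2²·0.84 + 22.6²·0.77] − 505.246 = 613.735 − 505.246 = 108.489.
Reliability = 108.489 / 267.954 = 0.4049.

0.4049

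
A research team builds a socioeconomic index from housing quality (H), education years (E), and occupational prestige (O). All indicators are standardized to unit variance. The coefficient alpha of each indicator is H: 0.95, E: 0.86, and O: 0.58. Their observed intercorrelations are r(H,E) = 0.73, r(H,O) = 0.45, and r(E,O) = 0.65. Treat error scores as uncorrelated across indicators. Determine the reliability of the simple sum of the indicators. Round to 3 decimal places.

Var(H+E+O) = 3 + 2·[0.73 + 0.45 + 0.65] = 3 + 3.66 = 6.66.
With uncorrelated errors the cross-covariances are all true-score covariance, so they carry over unchanged; only the diagonal terms shrink to ρᵢσᵢ².
True-score variance = [0.95 + 0.86 + 0.58] + 3.66 = 2.39 + 3.66 = 6.05.
Reliability = 6.05 / 6.66 = 0.908.

0.908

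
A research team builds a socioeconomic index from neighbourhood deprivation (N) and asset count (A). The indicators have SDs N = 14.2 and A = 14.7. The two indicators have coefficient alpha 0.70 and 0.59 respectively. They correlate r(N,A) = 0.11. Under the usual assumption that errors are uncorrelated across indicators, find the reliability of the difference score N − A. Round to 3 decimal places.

0.599

Var(N−A) = 14.2² + 14.7² − 2·14.2·14.7·0.11 = 417.73 − 45.9228 = 371.807.
With uncorrelated errors the cross-covariances are all true-score covariance, so they carry over unchanged; only the diagonal terms shrink to ρᵢσᵢ².
True-score variance = [14.2²·0.70 + 14.7²·0.59] − 45.9228 = 268.641 − 45.9228 = 222.718.
Reliability = 222.718 / 371.807 = 0.599.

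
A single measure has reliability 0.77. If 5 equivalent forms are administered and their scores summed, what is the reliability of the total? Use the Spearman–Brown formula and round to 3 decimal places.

0.944

ρ_k = kρ / (1 + (k−1)ρ) = 5·0.77 / (1 + 4·0.77) = 3.850 / 4.080 = 0.944.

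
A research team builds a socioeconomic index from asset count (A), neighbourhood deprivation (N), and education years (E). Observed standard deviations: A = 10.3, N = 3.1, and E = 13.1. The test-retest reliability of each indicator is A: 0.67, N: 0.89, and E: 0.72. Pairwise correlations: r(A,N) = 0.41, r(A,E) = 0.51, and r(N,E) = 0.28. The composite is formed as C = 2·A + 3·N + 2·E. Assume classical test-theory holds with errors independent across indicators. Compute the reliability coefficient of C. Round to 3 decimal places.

0.833

Var(C) = 2²·10.3² + 3²·3.1² + 2²·13.1² + 2·[6·10.3·3.1·0.41 + 4·10.3·13.1·0.51 + 6·3.1·13.1·0.28] = 1197.29 + 844.06 = 2041.35.
Because errors are independent across components, Cov(Tᵢ,Tⱼ) = Cov(Xᵢ,Xⱼ); the off-diagonal part of the true-score variance is the same as above.
True-score variance = [2²·10.3²·0.67 + 3²·3.1²·0.89 + 2²·13.1²·0.72] + 844.06 = 855.534 + 844.06 = 1699.59.
Reliability = 1699.59 / 2041.35 = 0.833.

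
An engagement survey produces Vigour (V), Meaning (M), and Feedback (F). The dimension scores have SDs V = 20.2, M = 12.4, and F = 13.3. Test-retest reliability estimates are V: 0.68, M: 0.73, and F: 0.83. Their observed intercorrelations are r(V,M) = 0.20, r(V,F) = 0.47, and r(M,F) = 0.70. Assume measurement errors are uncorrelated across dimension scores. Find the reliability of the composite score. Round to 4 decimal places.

0.8471

Var(V+M+F) = 20.2² + 12.4² + 13.3² + 2·[20.2·12.4·0.20 + 20.2·13.3·0.47 + 12.4·13.3·0.70] = 738.69 + 583.62 = 1322.31.
Because errors are independent across components, Cov(Tᵢ,Tⱼ) = Cov(Xᵢ,Xⱼ); the off-diagonal part of the true-score variance is the same as above.
True-score variance = [20.2²·0.68 + 12.4²·0.73 + 13.3²·0.83] + 583.62 = 536.531 + 583.62 = 1120.15.
Reliability = 1120.15 / 1322.31 = 0.8471.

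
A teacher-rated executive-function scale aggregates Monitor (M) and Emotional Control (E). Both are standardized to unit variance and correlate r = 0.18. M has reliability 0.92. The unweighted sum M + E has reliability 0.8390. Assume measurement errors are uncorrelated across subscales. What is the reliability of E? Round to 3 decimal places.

Var(M+E) = 2 + 2·0.18 = 2.360.
True-score variance = ρ_M + ρ_E + 2·0.18, so 0.8390 = (0.92 + ρ_E + 0.36) / 2.360.
ρ_E = 0.8390·2.360 − 0.92 − 0.36 = 0.700.

0.700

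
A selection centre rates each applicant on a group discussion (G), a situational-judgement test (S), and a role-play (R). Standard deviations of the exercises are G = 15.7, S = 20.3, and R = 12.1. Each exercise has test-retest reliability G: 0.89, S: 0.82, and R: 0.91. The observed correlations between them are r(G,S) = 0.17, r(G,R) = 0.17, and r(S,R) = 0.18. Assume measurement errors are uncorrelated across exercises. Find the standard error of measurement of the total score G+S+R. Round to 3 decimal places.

10.699

Var(total) = 804.99 + 261.378 = 1066.37.
True-score variance = 690.523 + 261.378 = 951.901, so reliability = 0.8927.
Error variance = 1066.37 − 951.901 = 114.467; SEM = √114.467 = 10.699.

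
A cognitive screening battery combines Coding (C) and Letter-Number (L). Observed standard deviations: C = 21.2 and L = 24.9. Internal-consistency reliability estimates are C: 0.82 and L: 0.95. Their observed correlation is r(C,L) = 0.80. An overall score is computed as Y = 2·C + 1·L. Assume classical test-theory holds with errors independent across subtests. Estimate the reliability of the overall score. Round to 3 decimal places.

Var(Y) = 2²·21.2² + 24.9² + 2·[2·21.2·24.9·0.80] = 2417.77 + 1689.22 = 4106.99.
Because errors are independent across components, Cov(Tᵢ,Tⱼ) = Cov(Xᵢ,Xⱼ); the off-diagonal part of the true-score variance is the same as above.
True-score variance = [2²·21.2²·0.82 + 24.9²·0.95] + 1689.22 = 2063.17 + 1689.22 = 3752.39.
Reliability = 3752.39 / 4106.99 = 0.914.

0.914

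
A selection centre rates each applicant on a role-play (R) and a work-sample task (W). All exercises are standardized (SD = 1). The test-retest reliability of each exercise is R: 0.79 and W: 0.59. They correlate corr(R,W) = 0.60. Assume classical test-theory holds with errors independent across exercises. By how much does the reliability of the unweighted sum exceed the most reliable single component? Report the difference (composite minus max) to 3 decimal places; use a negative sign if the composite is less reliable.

0.016

Var(sum) = 2 + 1.2 = 3.2; true-score variance = 1.38 + 1.2 = 2.58; composite reliability = 0.8063.
Max component reliability = 0.7900.
Difference = 0.8063 − 0.7900 = 0.016.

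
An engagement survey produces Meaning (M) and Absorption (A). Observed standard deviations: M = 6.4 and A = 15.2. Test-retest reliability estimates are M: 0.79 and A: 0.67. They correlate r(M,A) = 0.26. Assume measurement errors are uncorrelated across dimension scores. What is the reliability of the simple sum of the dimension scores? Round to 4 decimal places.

0.7370

Var(M+A) = 6.4² + 15.2² + 2·[6.4·15.2·0.26] = 272 + 50.5856 = 322.586.
Because errors are independent across components, Cov(Tᵢ,Tⱼ) = Cov(Xᵢ,Xⱼ); the off-diagonal part of the true-score variance is the same as above.
True-score variance = [6.4²·0.79 + 15.2²·0.67] + 50.5856 = 187.155 + 50.5856 = 237.741.
Reliability = 237.741 / 322.586 = 0.7370.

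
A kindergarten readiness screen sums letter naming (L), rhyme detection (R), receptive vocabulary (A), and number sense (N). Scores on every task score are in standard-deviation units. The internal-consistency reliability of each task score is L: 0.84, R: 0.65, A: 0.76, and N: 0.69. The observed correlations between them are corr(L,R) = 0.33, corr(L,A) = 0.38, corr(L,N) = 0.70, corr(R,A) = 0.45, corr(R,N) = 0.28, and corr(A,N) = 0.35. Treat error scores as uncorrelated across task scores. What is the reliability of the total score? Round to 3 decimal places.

0.882

Var(L+R+A+N) = 4 + 2·[0.33 + 0.38 + 0.70 + 0.45 + 0.28 + 0.35] = 4 + 4.98 = 8.98.
With uncorrelated errors the cross-covariances are all true-score covariance, so they carry over unchanged; only the diagonal terms shrink to ρᵢσᵢ².
True-score variance = [0.84 + 0.65 + 0.76 + 0.69] + 4.98 = 2.94 + 4.98 = 7.92.
Reliability = 7.92 / 8.98 = 0.882.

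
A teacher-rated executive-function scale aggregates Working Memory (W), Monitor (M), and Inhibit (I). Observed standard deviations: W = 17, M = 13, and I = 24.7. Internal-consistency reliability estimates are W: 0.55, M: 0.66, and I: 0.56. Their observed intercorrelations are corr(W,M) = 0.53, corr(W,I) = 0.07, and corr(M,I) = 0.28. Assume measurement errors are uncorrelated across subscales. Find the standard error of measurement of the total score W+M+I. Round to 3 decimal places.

21.353

Var(total) = 1068.09 + 472.862 = 1540.95.
True-score variance = 612.14 + 472.862 = 1085, so reliability = 0.7041.
Error variance = 1540.95 − 1085 = 455.95; SEM = √455.95 = 21.353.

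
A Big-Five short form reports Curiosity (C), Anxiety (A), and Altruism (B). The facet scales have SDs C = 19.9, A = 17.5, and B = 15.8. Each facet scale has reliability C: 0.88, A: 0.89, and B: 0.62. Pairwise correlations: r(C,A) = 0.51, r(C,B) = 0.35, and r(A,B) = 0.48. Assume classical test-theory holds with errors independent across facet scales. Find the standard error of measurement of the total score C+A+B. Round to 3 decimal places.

Var(total) = 951.9 + 840.749 = 1792.65.
True-score variance = 775.828 + 840.749 = 1616.58, so reliability = 0.9018.
Error variance = 1792.65 − 1616.58 = 176.072; SEM = √176.072 = 13.269.

13.269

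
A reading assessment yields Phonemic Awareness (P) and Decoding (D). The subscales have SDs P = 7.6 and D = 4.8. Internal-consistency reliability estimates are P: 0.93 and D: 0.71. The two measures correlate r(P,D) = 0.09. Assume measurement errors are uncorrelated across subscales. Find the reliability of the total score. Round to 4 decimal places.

0.8772

Var(P+D) = 7.6² + 4.8² + 2·[7.6·4.8·0.09] = 80.8 + 6.5664 = 87.3664.
Because errors are independent across components, Cov(Tᵢ,Tⱼ) = Cov(Xᵢ,Xⱼ); the off-diagonal part of the true-score variance is the same as above.
True-score variance = [7.6²·0.93 + 4.8²·0.71] + 6.5664 = 70.0752 + 6.5664 = 76.6416.
Reliability = 76.6416 / 87.3664 = 0.8772.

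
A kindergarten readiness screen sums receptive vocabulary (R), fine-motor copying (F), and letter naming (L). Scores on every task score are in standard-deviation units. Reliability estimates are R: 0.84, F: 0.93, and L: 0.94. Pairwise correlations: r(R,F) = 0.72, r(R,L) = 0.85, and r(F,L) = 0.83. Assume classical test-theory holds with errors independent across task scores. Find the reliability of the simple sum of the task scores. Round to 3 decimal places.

Var(R+F+L) = 3 + 2·[0.72 + 0.85 + 0.83] = 3 + 4.8 = 7.8.
With uncorrelated errors the cross-covariances are all true-score covariance, so they carry over unchanged; only the diagonal terms shrink to ρᵢσᵢ².
True-score variance = [0.84 + 0.93 + 0.94] + 4.8 = 2.71 + 4.8 = 7.51.
Reliability = 7.51 / 7.8 = 0.963.

0.963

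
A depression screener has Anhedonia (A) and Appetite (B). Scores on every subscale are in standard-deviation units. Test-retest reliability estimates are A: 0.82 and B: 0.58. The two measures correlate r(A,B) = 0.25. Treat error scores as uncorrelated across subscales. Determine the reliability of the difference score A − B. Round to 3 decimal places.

0.600

Var(A−B) = 1 + 1 − 2·0.25 = 2 − 0.5 = 1.5.
With uncorrelated errors the cross-covariances are all true-score covariance, so they carry over unchanged; only the diagonal terms shrink to ρᵢσᵢ².
True-score variance = [0.82 + 0.58] − 0.5 = 1.4 − 0.5 = 0.9.
Reliability = 0.9 / 1.5 = 0.600.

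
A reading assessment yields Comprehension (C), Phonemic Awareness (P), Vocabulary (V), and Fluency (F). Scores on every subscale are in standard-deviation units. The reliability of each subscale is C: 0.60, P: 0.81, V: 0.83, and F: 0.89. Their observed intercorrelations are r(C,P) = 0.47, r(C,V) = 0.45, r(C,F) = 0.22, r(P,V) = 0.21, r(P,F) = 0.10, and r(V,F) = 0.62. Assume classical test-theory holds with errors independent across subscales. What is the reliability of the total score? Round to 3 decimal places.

0.893

Var(C+P+V+F) = 4 + 2·[0.47 + 0.45 + 0.22 + 0.21 + 0.10 + 0.62] = 4 + 4.14 = 8.14.
Because errors are independent across components, Cov(Tᵢ,Tⱼ) = Cov(Xᵢ,Xⱼ); the off-diagonal part of the true-score variance is the same as above.
True-score variance = [0.60 + 0.81 + 0.83 + 0.89] + 4.14 = 3.13 + 4.14 = 7.27.
Reliability = 7.27 / 8.14 = 0.893.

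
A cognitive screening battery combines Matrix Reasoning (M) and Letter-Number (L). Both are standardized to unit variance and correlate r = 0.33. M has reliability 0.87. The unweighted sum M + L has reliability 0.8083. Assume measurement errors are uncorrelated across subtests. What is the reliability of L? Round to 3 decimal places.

0.620

Var(M+L) = 2 + 2·0.33 = 2.660.
True-score variance = ρ_M + ρ_L + 2·0.33, so 0.8083 = (0.87 + ρ_L + 0.66) / 2.660.
ρ_L = 0.8083·2.660 − 0.87 − 0.66 = 0.620.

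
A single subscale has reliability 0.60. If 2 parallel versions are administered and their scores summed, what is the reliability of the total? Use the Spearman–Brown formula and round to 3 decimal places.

0.750

ρ_k = kρ / (1 + (k−1)ρ) = 2·0.60 / (1 + 1·0.60) = 1.200 / 1.600 = 0.750.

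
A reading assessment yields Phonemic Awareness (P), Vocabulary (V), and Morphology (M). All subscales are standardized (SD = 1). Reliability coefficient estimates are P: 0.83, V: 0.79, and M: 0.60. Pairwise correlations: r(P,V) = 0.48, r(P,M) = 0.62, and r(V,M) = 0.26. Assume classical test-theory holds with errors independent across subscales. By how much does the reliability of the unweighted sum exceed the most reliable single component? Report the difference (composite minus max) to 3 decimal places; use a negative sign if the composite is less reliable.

Var(sum) = 3 + 2.72 = 5.72; true-score variance = 2.22 + 2.72 = 4.94; composite reliability = 0.8636.
Max component reliability = 0.8300.
Difference = 0.8636 − 0.8300 = 0.034.

0.034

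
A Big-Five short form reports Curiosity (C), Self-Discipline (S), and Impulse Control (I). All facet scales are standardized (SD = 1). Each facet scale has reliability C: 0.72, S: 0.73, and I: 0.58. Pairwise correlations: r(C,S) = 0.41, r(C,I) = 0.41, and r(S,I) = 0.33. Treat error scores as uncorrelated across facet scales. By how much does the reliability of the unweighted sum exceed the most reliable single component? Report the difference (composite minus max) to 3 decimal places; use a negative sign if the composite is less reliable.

Var(sum) = 3 + 2.3 = 5.3; true-score variance = 2.03 + 2.3 = 4.33; composite reliability = 0.8170.
Max component reliability = 0.7300.
Difference = 0.8170 − 0.7300 = 0.087.

0.087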